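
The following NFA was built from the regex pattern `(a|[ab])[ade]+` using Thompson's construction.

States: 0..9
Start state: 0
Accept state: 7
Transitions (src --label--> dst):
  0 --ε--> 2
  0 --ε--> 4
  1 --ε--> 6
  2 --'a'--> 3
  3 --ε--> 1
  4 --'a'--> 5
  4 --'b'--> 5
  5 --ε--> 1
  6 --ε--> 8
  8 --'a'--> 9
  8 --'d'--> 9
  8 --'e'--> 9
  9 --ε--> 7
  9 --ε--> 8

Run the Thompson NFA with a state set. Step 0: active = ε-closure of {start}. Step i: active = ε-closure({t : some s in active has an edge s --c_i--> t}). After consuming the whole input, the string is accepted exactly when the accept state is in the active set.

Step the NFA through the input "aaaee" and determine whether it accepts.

initial (ε-close {0}): {0,2,4}
'a' @ 1: {1,3,5,6,8}
'a' @ 2: {7,8,9}  [accepting]
'a' @ 3: {7,8,9}  [accepting]
'e' @ 4: {7,8,9}  [accepting]
'e' @ 5: {7,8,9}  [accepting]
after full input: {7,8,9}  (accept=7 in)

Answer: ACCEPT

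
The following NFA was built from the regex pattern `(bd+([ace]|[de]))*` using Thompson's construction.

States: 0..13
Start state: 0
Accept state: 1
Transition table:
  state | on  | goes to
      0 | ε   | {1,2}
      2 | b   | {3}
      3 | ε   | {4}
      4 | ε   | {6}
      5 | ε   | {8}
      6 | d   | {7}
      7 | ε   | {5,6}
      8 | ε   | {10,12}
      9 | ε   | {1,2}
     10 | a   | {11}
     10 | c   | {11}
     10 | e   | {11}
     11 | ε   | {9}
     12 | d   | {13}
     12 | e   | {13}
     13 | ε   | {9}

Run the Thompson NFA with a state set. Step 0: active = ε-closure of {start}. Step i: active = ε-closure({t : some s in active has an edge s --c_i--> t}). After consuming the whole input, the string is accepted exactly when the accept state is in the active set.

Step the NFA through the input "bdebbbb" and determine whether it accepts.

Answer: REJECT

Derivation:
S₀ = ε-closure({0}) = {0,1,2}
'b' @ 1: {3,4,6}
'd' @ 2: {5,6,7,8,10,12}
'e' @ 3: {1,2,9,11,13}  (accept∈set)
'b' @ 4: {3,4,6}
'b' @ 5: {}  — dead — no transitions
rest 'bb' ignored (set empty)
after full input: {}  (accept=1 not in)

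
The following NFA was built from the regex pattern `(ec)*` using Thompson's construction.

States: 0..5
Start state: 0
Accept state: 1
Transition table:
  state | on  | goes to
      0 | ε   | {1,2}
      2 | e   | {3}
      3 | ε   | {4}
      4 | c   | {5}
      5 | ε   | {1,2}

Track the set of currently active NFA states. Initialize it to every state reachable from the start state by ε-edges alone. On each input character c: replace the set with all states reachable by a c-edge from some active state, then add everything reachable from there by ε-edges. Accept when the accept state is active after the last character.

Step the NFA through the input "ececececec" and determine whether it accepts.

Answer: ACCEPT

Derivation:
initial (ε-close {0}): {0,1,2}
'e' @ 1: {3,4}
'c' @ 2: {1,2,5}  [accepting]
'e' @ 3: {3,4}
'c' @ 4: {1,2,5}  [accepting]
'e' @ 5: {3,4}
'c' @ 6: {1,2,5}  [accepting]
'e' @ 7: {3,4}
'c' @ 8: {1,2,5}  [accepting]
'e' @ 9: {3,4}
'c' @ 10: {1,2,5}  [accepting]
after full input: {1,2,5}  (accept=1 in)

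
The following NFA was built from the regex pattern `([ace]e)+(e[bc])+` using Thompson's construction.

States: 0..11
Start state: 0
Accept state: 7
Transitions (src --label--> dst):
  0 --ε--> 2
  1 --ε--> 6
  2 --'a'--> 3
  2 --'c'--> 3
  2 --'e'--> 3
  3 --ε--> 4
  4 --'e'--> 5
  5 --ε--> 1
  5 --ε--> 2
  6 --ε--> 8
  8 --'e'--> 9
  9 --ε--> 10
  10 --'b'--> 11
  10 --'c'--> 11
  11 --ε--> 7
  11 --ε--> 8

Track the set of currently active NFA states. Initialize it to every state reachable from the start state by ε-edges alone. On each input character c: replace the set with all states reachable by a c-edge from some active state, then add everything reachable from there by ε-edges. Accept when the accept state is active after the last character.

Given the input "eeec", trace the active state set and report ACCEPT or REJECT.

Answer: ACCEPT

Derivation:
start: ε-closure({0}) = {0,2}
'e' @ 1: {3,4}
'e' @ 2: {1,2,5,6,8}
'e' @ 3: {3,4,9,10}
'c' @ 4: {7,8,11}  (accept∈set)
final: {7,8,11}; accept 7 in set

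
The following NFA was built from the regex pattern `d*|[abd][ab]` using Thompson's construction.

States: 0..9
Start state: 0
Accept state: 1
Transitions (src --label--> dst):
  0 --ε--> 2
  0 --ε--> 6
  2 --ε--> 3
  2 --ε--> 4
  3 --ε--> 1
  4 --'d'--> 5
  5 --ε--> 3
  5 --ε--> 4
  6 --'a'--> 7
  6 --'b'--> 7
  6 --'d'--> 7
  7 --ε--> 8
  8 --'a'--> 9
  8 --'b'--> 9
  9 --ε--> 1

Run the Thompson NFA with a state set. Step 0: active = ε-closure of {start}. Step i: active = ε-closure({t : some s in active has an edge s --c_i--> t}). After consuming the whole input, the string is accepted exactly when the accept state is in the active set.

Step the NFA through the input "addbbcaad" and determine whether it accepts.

start: ε-closure({0}) = {0,1,2,3,4,6}
'a' @ 1: {7,8}
'd' @ 2: {}  — state set empty
rest 'dbbcaad' ignored (set empty)
final: {}; accept 1 not in set

Answer: REJECT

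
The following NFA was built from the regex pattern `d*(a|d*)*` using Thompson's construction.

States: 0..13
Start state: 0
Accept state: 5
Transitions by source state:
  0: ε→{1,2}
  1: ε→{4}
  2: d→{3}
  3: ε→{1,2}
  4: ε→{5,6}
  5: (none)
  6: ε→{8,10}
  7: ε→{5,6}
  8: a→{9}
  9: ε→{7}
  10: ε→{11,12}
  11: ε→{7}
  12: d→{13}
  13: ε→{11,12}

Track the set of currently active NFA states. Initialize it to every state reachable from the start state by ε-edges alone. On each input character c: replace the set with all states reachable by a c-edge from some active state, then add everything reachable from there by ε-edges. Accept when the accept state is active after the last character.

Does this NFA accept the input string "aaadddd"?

initial (ε-close {0}): {0,1,2,4,5,6,7,8,10,11,12}
'a' @ 1: {5,6,7,8,9,10,11,12}  ✓accept
'a' @ 2: {5,6,7,8,9,10,11,12}  ✓accept
'a' @ 3: {5,6,7,8,9,10,11,12}  ✓accept
'd' @ 4: {5,6,7,8,10,11,12,13}  ✓accept
'd' @ 5: {5,6,7,8,10,11,12,13}  ✓accept
'd' @ 6: {5,6,7,8,10,11,12,13}  ✓accept
'd' @ 7: {5,6,7,8,10,11,12,13}  ✓accept
after full input: {5,6,7,8,10,11,12,13}  (accept=5 in)

Answer: ACCEPT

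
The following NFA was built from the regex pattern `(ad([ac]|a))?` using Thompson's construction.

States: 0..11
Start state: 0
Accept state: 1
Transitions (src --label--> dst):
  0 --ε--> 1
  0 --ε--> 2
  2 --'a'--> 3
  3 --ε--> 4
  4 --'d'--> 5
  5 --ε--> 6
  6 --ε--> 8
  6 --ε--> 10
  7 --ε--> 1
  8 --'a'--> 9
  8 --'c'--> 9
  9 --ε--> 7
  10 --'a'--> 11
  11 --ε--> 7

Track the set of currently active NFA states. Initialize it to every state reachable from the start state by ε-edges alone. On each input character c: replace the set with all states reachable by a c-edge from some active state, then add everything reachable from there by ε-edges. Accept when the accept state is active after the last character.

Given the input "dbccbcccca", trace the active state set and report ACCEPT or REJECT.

Answer: REJECT

Derivation:
S₀ = ε-closure({0}) = {0,1,2}
'd' @ 1: {}  — state set empty
rest 'bccbcccca' ignored (set empty)
end set {} — state 1 not in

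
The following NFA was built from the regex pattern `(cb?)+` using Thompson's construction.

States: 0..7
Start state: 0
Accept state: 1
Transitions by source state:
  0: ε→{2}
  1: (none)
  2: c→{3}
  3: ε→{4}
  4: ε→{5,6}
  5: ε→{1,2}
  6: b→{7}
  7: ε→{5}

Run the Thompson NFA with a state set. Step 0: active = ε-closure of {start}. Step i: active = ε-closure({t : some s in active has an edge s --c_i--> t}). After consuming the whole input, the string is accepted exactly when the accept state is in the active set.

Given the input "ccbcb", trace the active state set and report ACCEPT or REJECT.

Answer: ACCEPT

Trace:
start: ε-closure({0}) = {0,2}
'c' @ 1: {1,2,3,4,5,6}  (accept∈set)
'c' @ 2: {1,2,3,4,5,6}  (accept∈set)
'b' @ 3: {1,2,5,7}  (accept∈set)
'c' @ 4: {1,2,3,4,5,6}  (accept∈set)
'b' @ 5: {1,2,5,7}  (accept∈set)
after full input: {1,2,5,7}  (accept=1 in)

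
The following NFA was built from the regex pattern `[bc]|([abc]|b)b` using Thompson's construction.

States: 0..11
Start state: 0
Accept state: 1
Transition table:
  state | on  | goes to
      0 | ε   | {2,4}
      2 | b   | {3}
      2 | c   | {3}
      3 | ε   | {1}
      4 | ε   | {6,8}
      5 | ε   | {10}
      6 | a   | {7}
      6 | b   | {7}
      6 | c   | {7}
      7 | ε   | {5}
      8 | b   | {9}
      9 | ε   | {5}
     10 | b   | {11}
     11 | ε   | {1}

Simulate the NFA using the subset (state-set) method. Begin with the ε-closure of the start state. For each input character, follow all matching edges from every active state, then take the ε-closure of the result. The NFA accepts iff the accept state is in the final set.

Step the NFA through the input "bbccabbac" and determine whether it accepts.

S₀ = ε-closure({0}) = {0,2,4,6,8}
'b' @ 1: {1,3,5,7,9,10}  (accept∈set)
'b' @ 2: {1,11}  (accept∈set)
'c' @ 3: {}  — dead — no transitions
rest 'cabbac' ignored (set empty)
after full input: {}  (accept=1 not in)

Answer: REJECT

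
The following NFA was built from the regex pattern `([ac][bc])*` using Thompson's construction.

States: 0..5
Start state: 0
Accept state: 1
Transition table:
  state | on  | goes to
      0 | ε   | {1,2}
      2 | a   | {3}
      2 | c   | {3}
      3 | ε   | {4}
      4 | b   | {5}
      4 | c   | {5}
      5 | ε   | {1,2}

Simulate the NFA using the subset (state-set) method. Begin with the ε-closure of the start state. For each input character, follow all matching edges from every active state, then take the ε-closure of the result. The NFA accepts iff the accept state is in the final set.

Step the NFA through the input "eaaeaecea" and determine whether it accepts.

Answer: REJECT

Steps:
S₀ = ε-closure({0}) = {0,1,2}
'e' @ 1: {}  — dead — no transitions
rest 'aaeaecea' ignored (set empty)
final: {}; accept 1 not in set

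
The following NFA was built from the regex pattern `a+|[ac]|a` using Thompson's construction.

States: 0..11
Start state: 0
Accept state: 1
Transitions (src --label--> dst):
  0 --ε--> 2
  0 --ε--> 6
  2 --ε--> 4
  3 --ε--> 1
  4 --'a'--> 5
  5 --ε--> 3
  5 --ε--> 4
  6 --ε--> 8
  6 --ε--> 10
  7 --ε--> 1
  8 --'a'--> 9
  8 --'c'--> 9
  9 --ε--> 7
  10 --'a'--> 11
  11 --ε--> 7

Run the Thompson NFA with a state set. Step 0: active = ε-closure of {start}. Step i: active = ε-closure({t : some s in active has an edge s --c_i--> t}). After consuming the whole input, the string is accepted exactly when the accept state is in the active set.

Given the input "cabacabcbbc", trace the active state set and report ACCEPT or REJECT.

Answer: REJECT

Derivation:
initial (ε-close {0}): {0,2,4,6,8,10}
'c' @ 1: {1,7,9}  ✓accept
'a' @ 2: {}  — dead — no transitions
rest 'bacabcbbc' ignored (set empty)
final: {}; accept 1 not in set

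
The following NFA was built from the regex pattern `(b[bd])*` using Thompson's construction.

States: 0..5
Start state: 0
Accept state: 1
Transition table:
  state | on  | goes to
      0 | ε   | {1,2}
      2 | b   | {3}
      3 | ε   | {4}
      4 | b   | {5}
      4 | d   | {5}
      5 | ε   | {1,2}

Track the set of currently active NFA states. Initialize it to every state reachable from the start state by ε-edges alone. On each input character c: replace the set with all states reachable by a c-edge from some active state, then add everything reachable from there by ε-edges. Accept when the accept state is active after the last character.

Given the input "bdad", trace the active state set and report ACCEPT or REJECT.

Answer: REJECT

Steps:
S₀ = ε-closure({0}) = {0,1,2}
'b' @ 1: {3,4}
'd' @ 2: {1,2,5}  (accept∈set)
'a' @ 3: {}  — dead — no transitions
rest 'd' ignored (set empty)
after full input: {}  (accept=1 not in)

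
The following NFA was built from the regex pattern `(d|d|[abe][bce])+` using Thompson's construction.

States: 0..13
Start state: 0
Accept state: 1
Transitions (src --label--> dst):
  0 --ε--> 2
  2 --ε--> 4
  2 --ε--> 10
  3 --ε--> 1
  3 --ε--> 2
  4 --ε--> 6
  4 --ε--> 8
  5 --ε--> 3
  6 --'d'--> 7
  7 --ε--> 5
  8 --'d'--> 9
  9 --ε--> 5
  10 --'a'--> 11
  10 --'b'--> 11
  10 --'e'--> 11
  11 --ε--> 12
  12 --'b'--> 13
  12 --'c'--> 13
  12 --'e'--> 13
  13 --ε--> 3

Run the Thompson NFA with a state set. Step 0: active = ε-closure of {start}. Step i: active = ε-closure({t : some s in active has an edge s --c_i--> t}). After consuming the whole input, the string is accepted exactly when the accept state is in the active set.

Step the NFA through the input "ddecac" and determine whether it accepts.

initial (ε-close {0}): {0,2,4,6,8,10}
'd' @ 1: {1,2,3,4,5,6,7,8,9,10}  (accept∈set)
'd' @ 2: {1,2,3,4,5,6,7,8,9,10}  (accept∈set)
'e' @ 3: {11,12}
'c' @ 4: {1,2,3,4,6,8,10,13}  (accept∈set)
'a' @ 5: {11,12}
'c' @ 6: {1,2,3,4,6,8,10,13}  (accept∈set)
final: {1,2,3,4,6,8,10,13}; accept 1 in set

Answer: ACCEPT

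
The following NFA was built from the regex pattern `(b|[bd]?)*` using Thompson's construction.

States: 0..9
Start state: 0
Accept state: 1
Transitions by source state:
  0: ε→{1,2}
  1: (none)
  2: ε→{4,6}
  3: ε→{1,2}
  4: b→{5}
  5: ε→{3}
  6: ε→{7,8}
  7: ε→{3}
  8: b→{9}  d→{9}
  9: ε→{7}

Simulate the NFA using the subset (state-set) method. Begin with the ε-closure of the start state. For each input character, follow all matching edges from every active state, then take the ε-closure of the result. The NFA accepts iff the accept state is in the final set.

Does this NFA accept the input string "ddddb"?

Answer: ACCEPT

Derivation:
start: ε-closure({0}) = {0,1,2,3,4,6,7,8}
'd' @ 1: {1,2,3,4,6,7,8,9}  [accepting]
'd' @ 2: {1,2,3,4,6,7,8,9}  [accepting]
'd' @ 3: {1,2,3,4,6,7,8,9}  [accepting]
'd' @ 4: {1,2,3,4,6,7,8,9}  [accepting]
'b' @ 5: {1,2,3,4,5,6,7,8,9}  [accepting]
end set {1,2,3,4,5,6,7,8,9} — state 1 in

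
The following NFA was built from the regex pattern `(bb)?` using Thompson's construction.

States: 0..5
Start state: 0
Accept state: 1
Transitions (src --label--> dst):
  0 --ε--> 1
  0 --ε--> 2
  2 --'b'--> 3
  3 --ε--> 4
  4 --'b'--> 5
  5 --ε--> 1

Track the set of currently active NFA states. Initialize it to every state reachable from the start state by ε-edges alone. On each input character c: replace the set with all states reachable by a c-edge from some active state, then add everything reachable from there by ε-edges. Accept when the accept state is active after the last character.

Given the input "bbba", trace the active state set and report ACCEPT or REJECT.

S₀ = ε-closure({0}) = {0,1,2}
'b' @ 1: {3,4}
'b' @ 2: {1,5}  ✓accept
'b' @ 3: {}  — state set empty
rest 'a' ignored (set empty)
final: {}; accept 1 not in set

Answer: REJECT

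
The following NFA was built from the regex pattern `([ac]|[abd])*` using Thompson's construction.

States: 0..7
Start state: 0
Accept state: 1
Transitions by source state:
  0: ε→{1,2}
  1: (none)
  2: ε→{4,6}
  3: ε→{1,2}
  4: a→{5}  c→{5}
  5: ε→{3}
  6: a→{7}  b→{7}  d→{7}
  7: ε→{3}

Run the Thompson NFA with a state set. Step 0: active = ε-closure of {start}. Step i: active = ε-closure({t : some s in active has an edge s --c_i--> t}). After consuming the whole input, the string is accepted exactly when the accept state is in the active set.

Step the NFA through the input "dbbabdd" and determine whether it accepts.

start: ε-closure({0}) = {0,1,2,4,6}
'd' @ 1: {1,2,3,4,6,7}  (accept∈set)
'b' @ 2: {1,2,3,4,6,7}  (accept∈set)
'b' @ 3: {1,2,3,4,6,7}  (accept∈set)
'a' @ 4: {1,2,3,4,5,6,7}  (accept∈set)
'b' @ 5: {1,2,3,4,6,7}  (accept∈set)
'd' @ 6: {1,2,3,4,6,7}  (accept∈set)
'd' @ 7: {1,2,3,4,6,7}  (accept∈set)
end set {1,2,3,4,6,7} — state 1 in

Answer: ACCEPT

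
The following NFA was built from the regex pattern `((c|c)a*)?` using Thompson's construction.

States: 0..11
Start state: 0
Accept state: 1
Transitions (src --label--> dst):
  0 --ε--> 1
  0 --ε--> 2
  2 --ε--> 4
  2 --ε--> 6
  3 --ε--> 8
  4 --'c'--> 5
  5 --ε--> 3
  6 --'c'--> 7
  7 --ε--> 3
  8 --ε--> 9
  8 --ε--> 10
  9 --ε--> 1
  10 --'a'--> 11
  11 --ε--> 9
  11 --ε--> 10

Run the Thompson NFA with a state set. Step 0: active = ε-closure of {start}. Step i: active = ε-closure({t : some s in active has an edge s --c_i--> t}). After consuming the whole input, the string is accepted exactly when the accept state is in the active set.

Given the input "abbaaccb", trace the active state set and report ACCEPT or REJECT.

Answer: REJECT

Trace:
start: ε-closure({0}) = {0,1,2,4,6}
'a' @ 1: {}  — state set empty
rest 'bbaaccb' ignored (set empty)
after full input: {}  (accept=1 not in)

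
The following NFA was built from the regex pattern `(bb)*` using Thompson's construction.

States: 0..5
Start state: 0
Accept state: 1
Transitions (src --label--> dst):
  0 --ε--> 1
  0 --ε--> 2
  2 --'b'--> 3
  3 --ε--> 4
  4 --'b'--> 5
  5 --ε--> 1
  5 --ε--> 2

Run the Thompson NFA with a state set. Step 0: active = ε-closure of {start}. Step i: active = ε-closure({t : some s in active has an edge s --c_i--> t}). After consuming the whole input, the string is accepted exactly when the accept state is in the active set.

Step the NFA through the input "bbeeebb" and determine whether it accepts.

Answer: REJECT

Derivation:
initial (ε-close {0}): {0,1,2}
'b' @ 1: {3,4}
'b' @ 2: {1,2,5}  ✓accept
'e' @ 3: {}  — state set empty
rest 'eebb' ignored (set empty)
after full input: {}  (accept=1 not in)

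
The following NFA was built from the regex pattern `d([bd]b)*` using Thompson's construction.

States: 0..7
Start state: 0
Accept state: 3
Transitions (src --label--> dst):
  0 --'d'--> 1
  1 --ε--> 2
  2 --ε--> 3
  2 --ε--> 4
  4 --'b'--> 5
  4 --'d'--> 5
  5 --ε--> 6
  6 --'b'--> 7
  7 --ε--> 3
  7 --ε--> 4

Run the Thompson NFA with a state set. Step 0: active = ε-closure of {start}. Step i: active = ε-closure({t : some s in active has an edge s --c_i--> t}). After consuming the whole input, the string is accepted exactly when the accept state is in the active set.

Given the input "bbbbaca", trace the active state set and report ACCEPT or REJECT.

start: ε-closure({0}) = {0}
'b' @ 1: {}  — no active states
rest 'bbbaca' ignored (set empty)
after full input: {}  (accept=3 not in)

Answer: REJECT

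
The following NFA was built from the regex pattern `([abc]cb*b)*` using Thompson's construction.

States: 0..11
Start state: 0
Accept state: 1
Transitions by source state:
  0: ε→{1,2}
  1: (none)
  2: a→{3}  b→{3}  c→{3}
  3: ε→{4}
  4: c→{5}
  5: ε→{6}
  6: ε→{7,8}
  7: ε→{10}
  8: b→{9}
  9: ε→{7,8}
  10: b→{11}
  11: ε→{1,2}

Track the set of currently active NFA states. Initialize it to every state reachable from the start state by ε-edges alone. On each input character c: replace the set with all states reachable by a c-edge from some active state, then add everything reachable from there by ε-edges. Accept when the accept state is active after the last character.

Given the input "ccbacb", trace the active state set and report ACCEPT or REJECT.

initial (ε-close {0}): {0,1,2}
'c' @ 1: {3,4}
'c' @ 2: {5,6,7,8,10}
'b' @ 3: {1,2,7,8,9,10,11}  (accept∈set)
'a' @ 4: {3,4}
'c' @ 5: {5,6,7,8,10}
'b' @ 6: {1,2,7,8,9,10,11}  (accept∈set)
after full input: {1,2,7,8,9,10,11}  (accept=1 in)

Answer: ACCEPT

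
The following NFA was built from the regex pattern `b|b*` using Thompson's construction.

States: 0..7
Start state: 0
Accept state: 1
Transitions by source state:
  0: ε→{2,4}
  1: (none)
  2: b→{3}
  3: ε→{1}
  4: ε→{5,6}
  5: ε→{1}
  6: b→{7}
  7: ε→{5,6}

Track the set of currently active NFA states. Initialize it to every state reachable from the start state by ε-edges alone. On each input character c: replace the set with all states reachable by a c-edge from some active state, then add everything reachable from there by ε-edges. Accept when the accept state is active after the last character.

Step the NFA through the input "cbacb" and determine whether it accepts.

initial (ε-close {0}): {0,1,2,4,5,6}
'c' @ 1: {}  — no active states
rest 'bacb' ignored (set empty)
after full input: {}  (accept=1 not in)

Answer: REJECT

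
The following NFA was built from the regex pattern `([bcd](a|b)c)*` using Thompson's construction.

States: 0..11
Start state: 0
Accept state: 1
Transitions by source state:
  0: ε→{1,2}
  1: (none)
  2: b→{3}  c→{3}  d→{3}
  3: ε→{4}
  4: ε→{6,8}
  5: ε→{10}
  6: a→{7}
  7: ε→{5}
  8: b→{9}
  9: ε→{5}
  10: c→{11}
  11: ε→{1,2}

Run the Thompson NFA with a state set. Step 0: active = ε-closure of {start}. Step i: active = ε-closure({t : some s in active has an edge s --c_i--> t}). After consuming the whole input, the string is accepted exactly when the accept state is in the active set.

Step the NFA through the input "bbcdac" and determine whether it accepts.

Answer: ACCEPT

Derivation:
start: ε-closure({0}) = {0,1,2}
'b' @ 1: {3,4,6,8}
'b' @ 2: {5,9,10}
'c' @ 3: {1,2,11}  (accept∈set)
'd' @ 4: {3,4,6,8}
'a' @ 5: {5,7,10}
'c' @ 6: {1,2,11}  (accept∈set)
end set {1,2,11} — state 1 in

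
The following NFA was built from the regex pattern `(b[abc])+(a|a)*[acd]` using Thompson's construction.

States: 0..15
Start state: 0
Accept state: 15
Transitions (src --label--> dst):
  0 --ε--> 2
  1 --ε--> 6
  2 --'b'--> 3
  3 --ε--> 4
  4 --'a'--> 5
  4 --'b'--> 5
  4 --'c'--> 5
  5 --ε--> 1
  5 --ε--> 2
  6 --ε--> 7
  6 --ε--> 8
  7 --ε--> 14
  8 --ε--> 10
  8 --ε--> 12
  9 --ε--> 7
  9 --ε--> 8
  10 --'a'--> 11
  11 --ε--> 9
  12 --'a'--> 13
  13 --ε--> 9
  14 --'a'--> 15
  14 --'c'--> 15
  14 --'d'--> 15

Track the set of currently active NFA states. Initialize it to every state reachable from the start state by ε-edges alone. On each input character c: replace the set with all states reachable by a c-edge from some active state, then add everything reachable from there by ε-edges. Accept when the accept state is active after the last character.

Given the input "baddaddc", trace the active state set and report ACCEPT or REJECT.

S₀ = ε-closure({0}) = {0,2}
'b' @ 1: {3,4}
'a' @ 2: {1,2,5,6,7,8,10,12,14}
'd' @ 3: {15}  ✓accept
'd' @ 4: {}  — no active states
rest 'addc' ignored (set empty)
after full input: {}  (accept=15 not in)

Answer: REJECT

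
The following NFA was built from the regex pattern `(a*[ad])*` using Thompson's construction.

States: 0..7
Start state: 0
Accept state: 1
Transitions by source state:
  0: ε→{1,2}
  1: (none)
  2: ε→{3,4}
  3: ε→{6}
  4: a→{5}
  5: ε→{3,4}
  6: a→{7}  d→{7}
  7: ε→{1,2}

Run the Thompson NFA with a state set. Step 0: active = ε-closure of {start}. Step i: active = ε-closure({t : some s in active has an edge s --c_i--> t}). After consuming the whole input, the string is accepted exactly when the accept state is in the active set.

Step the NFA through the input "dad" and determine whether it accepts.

Answer: ACCEPT

Steps:
S₀ = ε-closure({0}) = {0,1,2,3,4,6}
'd' @ 1: {1,2,3,4,6,7}  [accepting]
'a' @ 2: {1,2,3,4,5,6,7}  [accepting]
'd' @ 3: {1,2,3,4,6,7}  [accepting]
final: {1,2,3,4,6,7}; accept 1 in set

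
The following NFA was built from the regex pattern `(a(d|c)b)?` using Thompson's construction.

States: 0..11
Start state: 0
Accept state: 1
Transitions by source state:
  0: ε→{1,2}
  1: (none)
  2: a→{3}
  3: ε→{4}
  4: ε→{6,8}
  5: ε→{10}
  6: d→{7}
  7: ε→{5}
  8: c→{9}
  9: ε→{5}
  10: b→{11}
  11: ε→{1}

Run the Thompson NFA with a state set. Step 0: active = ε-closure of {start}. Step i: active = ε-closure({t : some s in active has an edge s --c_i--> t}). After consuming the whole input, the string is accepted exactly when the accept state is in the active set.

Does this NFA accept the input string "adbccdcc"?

S₀ = ε-closure({0}) = {0,1,2}
'a' @ 1: {3,4,6,8}
'd' @ 2: {5,7,10}
'b' @ 3: {1,11}  ✓accept
'c' @ 4: {}  — dead — no transitions
rest 'cdcc' ignored (set empty)
end set {} — state 1 not in

Answer: REJECT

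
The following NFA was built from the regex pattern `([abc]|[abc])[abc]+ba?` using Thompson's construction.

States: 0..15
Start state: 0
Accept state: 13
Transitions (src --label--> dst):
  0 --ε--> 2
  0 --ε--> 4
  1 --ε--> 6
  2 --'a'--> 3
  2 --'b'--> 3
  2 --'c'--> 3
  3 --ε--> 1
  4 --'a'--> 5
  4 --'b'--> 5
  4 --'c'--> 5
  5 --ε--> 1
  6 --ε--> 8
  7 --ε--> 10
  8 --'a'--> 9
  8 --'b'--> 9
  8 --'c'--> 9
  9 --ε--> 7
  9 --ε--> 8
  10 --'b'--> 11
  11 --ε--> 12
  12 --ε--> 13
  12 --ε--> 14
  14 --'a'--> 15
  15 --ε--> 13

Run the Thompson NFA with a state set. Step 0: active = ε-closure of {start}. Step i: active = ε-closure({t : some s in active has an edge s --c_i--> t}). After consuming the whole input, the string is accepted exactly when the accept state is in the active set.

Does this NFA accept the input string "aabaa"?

Answer: REJECT

Derivation:
initial (ε-close {0}): {0,2,4}
'a' @ 1: {1,3,5,6,8}
'a' @ 2: {7,8,9,10}
'b' @ 3: {7,8,9,10,11,12,13,14}  [accepting]
'a' @ 4: {7,8,9,10,13,15}  [accepting]
'a' @ 5: {7,8,9,10}
end set {7,8,9,10} — state 13 not in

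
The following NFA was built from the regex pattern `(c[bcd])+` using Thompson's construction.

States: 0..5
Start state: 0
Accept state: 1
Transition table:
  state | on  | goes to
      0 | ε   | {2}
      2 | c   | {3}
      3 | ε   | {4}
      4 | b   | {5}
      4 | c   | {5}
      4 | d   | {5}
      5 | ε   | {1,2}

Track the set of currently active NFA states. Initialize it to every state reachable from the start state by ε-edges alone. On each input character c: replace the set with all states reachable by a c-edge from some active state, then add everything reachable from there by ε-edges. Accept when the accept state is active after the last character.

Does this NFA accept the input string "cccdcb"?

Answer: ACCEPT

Steps:
start: ε-closure({0}) = {0,2}
'c' @ 1: {3,4}
'c' @ 2: {1,2,5}  (accept∈set)
'c' @ 3: {3,4}
'd' @ 4: {1,2,5}  (accept∈set)
'c' @ 5: {3,4}
'b' @ 6: {1,2,5}  (accept∈set)
final: {1,2,5}; accept 1 in set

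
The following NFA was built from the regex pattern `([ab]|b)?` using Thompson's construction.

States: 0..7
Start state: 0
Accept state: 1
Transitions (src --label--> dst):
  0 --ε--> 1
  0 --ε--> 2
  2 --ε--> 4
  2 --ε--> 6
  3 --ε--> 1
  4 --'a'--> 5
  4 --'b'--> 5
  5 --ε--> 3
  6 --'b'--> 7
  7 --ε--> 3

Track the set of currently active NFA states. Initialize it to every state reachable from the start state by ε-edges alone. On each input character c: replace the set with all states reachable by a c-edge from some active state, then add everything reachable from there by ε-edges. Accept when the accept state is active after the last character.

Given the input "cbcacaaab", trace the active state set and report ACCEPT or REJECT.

Answer: REJECT

Derivation:
S₀ = ε-closure({0}) = {0,1,2,4,6}
'c' @ 1: {}  — dead — no transitions
rest 'bcacaaab' ignored (set empty)
after full input: {}  (accept=1 not in)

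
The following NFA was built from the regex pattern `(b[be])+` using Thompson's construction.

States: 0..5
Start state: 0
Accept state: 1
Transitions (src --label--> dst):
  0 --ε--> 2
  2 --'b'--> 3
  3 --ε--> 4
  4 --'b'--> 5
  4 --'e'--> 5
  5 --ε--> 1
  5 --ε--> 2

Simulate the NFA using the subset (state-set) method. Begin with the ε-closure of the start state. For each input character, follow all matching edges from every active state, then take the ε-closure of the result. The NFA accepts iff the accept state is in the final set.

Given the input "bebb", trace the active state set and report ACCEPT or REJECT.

S₀ = ε-closure({0}) = {0,2}
'b' @ 1: {3,4}
'e' @ 2: {1,2,5}  (accept∈set)
'b' @ 3: {3,4}
'b' @ 4: {1,2,5}  (accept∈set)
after full input: {1,2,5}  (accept=1 in)

Answer: ACCEPT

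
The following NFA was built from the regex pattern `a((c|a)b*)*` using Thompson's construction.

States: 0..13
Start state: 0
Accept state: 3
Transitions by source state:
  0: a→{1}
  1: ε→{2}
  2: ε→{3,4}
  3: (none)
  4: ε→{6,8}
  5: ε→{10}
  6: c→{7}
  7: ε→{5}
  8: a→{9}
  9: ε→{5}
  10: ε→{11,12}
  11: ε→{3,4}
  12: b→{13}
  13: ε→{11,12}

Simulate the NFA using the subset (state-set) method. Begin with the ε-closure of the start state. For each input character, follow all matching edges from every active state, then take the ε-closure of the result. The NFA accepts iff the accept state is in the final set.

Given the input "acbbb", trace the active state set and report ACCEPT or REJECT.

Answer: ACCEPT

Steps:
initial (ε-close {0}): {0}
'a' @ 1: {1,2,3,4,6,8}  [accepting]
'c' @ 2: {3,4,5,6,7,8,10,11,12}  [accepting]
'b' @ 3: {3,4,6,8,11,12,13}  [accepting]
'b' @ 4: {3,4,6,8,11,12,13}  [accepting]
'b' @ 5: {3,4,6,8,11,12,13}  [accepting]
final: {3,4,6,8,11,12,13}; accept 3 in set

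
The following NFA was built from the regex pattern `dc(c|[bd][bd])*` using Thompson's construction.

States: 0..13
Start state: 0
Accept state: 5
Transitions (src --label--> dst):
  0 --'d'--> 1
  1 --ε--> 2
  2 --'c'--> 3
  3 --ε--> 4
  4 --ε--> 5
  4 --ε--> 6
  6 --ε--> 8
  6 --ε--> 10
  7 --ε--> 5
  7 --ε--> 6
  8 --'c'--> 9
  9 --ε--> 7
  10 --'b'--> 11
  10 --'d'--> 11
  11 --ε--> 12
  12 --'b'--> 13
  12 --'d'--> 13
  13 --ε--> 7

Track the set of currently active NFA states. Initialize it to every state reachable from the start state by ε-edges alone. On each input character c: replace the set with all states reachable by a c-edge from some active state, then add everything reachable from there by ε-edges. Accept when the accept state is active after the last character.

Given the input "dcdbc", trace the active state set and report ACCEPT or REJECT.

start: ε-closure({0}) = {0}
'd' @ 1: {1,2}
'c' @ 2: {3,4,5,6,8,10}  ✓accept
'd' @ 3: {11,12}
'b' @ 4: {5,6,7,8,10,13}  ✓accept
'c' @ 5: {5,6,7,8,9,10}  ✓accept
after full input: {5,6,7,8,9,10}  (accept=5 in)

Answer: ACCEPT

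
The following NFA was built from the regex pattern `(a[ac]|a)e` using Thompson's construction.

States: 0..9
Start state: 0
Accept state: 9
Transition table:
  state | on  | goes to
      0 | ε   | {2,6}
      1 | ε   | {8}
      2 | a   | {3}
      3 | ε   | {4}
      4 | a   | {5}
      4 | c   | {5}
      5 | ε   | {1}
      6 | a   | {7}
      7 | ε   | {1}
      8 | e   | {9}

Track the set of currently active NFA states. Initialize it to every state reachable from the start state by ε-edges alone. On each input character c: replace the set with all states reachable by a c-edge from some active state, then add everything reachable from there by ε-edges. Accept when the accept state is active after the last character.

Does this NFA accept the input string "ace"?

Answer: ACCEPT

Trace:
start: ε-closure({0}) = {0,2,6}
'a' @ 1: {1,3,4,7,8}
'c' @ 2: {1,5,8}
'e' @ 3: {9}  ✓accept
final: {9}; accept 9 in set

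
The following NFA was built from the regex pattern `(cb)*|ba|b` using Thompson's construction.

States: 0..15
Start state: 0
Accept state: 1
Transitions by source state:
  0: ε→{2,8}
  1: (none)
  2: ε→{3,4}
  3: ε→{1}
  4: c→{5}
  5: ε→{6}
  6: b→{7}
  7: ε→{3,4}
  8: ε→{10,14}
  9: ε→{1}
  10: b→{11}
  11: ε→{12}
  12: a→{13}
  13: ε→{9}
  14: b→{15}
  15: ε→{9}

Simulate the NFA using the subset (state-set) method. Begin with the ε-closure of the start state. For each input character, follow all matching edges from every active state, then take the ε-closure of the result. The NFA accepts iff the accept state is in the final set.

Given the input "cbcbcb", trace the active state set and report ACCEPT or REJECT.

Answer: ACCEPT

Trace:
S₀ = ε-closure({0}) = {0,1,2,3,4,8,10,14}
'c' @ 1: {5,6}
'b' @ 2: {1,3,4,7}  ✓accept
'c' @ 3: {5,6}
'b' @ 4: {1,3,4,7}  ✓accept
'c' @ 5: {5,6}
'b' @ 6: {1,3,4,7}  ✓accept
final: {1,3,4,7}; accept 1 in set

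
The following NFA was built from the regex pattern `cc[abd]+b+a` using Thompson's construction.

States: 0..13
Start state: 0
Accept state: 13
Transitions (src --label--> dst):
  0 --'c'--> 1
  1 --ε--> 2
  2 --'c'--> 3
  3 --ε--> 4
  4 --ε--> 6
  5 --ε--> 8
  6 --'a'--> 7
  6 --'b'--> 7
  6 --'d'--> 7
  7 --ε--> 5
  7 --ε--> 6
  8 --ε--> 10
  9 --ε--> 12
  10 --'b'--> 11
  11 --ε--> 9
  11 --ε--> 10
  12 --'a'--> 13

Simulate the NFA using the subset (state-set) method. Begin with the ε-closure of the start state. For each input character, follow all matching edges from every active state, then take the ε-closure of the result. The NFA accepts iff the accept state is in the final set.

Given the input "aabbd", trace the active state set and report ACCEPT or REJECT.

initial (ε-close {0}): {0}
'a' @ 1: {}  — dead — no transitions
rest 'abbd' ignored (set empty)
final: {}; accept 13 not in set

Answer: REJECT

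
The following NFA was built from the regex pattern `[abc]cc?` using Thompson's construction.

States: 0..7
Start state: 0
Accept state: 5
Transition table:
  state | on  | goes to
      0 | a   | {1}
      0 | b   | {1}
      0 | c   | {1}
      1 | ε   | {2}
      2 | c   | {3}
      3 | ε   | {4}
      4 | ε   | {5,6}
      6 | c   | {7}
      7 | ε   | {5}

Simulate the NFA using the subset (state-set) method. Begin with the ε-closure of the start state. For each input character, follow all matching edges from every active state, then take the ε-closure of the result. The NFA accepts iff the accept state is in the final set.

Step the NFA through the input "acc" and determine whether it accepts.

Answer: ACCEPT

Derivation:
initial (ε-close {0}): {0}
'a' @ 1: {1,2}
'c' @ 2: {3,4,5,6}  (accept∈set)
'c' @ 3: {5,7}  (accept∈set)
end set {5,7} — state 5 in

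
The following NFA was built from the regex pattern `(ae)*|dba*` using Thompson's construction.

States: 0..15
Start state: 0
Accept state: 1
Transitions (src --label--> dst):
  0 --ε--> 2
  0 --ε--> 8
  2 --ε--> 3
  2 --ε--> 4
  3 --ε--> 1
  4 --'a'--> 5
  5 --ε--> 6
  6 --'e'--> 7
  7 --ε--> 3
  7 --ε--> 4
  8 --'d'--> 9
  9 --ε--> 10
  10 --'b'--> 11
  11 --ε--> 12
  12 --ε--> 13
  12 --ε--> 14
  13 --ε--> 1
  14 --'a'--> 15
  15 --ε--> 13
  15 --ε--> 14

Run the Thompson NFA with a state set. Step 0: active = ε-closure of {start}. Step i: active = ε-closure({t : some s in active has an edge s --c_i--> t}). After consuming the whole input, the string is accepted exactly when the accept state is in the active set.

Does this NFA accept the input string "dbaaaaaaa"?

Answer: ACCEPT

Steps:
S₀ = ε-closure({0}) = {0,1,2,3,4,8}
'd' @ 1: {9,10}
'b' @ 2: {1,11,12,13,14}  (accept∈set)
'a' @ 3: {1,13,14,15}  (accept∈set)
'a' @ 4: {1,13,14,15}  (accept∈set)
'a' @ 5: {1,13,14,15}  (accept∈set)
'a' @ 6: {1,13,14,15}  (accept∈set)
'a' @ 7: {1,13,14,15}  (accept∈set)
'a' @ 8: {1,13,14,15}  (accept∈set)
'a' @ 9: {1,13,14,15}  (accept∈set)
final: {1,13,14,15}; accept 1 in set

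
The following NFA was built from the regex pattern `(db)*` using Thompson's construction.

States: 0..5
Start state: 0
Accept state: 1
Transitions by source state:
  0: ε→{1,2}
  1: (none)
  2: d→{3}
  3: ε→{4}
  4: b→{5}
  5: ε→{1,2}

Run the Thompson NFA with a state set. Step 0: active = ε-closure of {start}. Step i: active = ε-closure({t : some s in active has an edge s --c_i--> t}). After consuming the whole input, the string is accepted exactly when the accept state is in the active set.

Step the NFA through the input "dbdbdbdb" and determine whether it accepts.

Answer: ACCEPT

Derivation:
start: ε-closure({0}) = {0,1,2}
'd' @ 1: {3,4}
'b' @ 2: {1,2,5}  (accept∈set)
'd' @ 3: {3,4}
'b' @ 4: {1,2,5}  (accept∈set)
'd' @ 5: {3,4}
'b' @ 6: {1,2,5}  (accept∈set)
'd' @ 7: {3,4}
'b' @ 8: {1,2,5}  (accept∈set)
final: {1,2,5}; accept 1 in set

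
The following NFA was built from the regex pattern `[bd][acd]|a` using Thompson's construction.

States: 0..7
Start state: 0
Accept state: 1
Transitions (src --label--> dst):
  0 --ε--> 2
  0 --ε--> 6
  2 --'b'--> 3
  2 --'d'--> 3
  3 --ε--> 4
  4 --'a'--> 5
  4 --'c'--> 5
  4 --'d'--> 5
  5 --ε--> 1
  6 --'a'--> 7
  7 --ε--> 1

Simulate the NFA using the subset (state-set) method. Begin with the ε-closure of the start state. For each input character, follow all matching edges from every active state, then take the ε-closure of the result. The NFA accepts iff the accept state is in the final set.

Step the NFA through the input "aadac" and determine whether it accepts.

initial (ε-close {0}): {0,2,6}
'a' @ 1: {1,7}  ✓accept
'a' @ 2: {}  — state set empty
rest 'dac' ignored (set empty)
final: {}; accept 1 not in set

Answer: REJECT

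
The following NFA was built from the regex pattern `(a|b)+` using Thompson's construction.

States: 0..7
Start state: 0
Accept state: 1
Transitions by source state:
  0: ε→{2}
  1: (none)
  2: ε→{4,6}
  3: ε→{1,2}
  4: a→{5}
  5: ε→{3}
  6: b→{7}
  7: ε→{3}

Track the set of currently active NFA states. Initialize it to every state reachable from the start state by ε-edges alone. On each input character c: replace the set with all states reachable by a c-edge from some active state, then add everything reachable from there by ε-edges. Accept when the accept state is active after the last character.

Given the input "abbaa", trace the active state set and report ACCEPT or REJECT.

Answer: ACCEPT

Steps:
S₀ = ε-closure({0}) = {0,2,4,6}
'a' @ 1: {1,2,3,4,5,6}  (accept∈set)
'b' @ 2: {1,2,3,4,6,7}  (accept∈set)
'b' @ 3: {1,2,3,4,6,7}  (accept∈set)
'a' @ 4: {1,2,3,4,5,6}  (accept∈set)
'a' @ 5: {1,2,3,4,5,6}  (accept∈set)
end set {1,2,3,4,5,6} — state 1 in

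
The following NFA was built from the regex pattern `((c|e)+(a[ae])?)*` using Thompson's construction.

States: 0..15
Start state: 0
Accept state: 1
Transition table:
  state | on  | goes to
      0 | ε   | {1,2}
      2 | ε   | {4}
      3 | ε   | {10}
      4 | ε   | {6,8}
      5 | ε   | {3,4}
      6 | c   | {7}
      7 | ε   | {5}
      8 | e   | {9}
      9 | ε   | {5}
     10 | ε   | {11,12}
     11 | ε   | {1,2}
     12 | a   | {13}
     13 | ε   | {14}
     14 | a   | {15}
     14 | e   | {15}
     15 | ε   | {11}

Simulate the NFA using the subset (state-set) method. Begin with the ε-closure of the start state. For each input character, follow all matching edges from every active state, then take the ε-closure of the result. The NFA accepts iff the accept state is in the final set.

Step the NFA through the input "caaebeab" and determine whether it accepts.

initial (ε-close {0}): {0,1,2,4,6,8}
'c' @ 1: {1,2,3,4,5,6,7,8,10,11,12}  [accepting]
'a' @ 2: {13,14}
'a' @ 3: {1,2,4,6,8,11,15}  [accepting]
'e' @ 4: {1,2,3,4,5,6,8,9,10,11,12}  [accepting]
'b' @ 5: {}  — no active states
rest 'eab' ignored (set empty)
after full input: {}  (accept=1 not in)

Answer: REJECT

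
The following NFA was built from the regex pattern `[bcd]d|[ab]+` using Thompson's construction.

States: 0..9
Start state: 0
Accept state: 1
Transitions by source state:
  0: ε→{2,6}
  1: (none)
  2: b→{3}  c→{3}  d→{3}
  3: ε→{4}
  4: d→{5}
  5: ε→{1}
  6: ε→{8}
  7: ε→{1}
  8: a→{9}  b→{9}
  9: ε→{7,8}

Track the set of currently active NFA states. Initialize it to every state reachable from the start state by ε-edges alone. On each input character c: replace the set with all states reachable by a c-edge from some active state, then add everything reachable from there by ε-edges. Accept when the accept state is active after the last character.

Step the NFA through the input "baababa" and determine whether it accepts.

initial (ε-close {0}): {0,2,6,8}
'b' @ 1: {1,3,4,7,8,9}  (accept∈set)
'a' @ 2: {1,7,8,9}  (accept∈set)
'a' @ 3: {1,7,8,9}  (accept∈set)
'b' @ 4: {1,7,8,9}  (accept∈set)
'a' @ 5: {1,7,8,9}  (accept∈set)
'b' @ 6: {1,7,8,9}  (accept∈set)
'a' @ 7: {1,7,8,9}  (accept∈set)
after full input: {1,7,8,9}  (accept=1 in)

Answer: ACCEPT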